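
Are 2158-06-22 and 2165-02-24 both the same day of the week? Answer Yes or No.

From Jun 22, 2158 to Feb 24, 2165 is 2439 days.
2439 mod 7 = 3, so they are different weekdays.
(Jun 22, 2158 is a Thursday; Feb 24, 2165 is a Sunday.)

No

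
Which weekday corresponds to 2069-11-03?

Doomsday rule: the anchor day for the 2000s is Tuesday. For year 69: 69÷12 = 5 r 9, and 9÷4 = 2, so 5+9+2 = 16.
Tuesday + 16 ≡ Thursday — that's 2069's doomsday.
In November the doomsday date is Nov 7.
Nov 3 is 4 days before Nov 7; 4 mod 7 = 4, so Thursday − 4 = Sunday.

Sunday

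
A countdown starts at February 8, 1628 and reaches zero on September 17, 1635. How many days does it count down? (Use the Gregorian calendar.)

2778

Feb 8, 1628 → Feb 8, 1629: 366 days (Feb 29, 1628 is in that span).
Feb 8, 1629 → Feb 8, 1630: 365 days.
Feb 8, 1630 → Feb 8, 1631: 365 days.
Feb 8, 1631 → Feb 8, 1632: 365 days.
Feb 8, 1632 → Feb 8, 1633: 366 days (Feb 29, 1632 is in that span).
Feb 8, 1633 → Feb 8, 1634: 365 days.
Feb 8, 1634 → Feb 8, 1635: 365 days.
Feb 8, 1635 → Mar 8, 1635: 28 days (February has 28).
Mar 8, 1635 → Apr 8, 1635: 31 days (March has 31).
Apr 8, 1635 → May 8, 1635: 30 days (April has 30).
May 8, 1635 → Jun 8, 1635: 31 days (May has 31).
Jun 8, 1635 → Jul 8, 1635: 30 days (June has 30).
Jul 8, 1635 → Aug 8, 1635: 31 days (July has 31).
Aug 8, 1635 → Sep 8, 1635: 31 days (August has 31).
Sep 8, 1635 → Sep 17, 1635: 9 days.
Total: 2778 days.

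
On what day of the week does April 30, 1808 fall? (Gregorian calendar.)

Saturday

Doomsday rule: the anchor day for the 1800s is Friday. For year 08: 8÷12 = 0 r 8, and 8÷4 = 2, so 0+8+2 = 10.
Friday + 10 ≡ Monday — that's 1808's doomsday.
In April the doomsday date is Apr 4.
Apr 30 is 26 days after Apr 4; 26 mod 7 = 5, so Monday + 5 = Saturday.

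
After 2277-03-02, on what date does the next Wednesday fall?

March 7, 2277

Mar 2, 2277 is a Friday.
From Friday to the next Wednesday is 5 days.
Mar 2, 2277 + 5 = Mar 7, 2277.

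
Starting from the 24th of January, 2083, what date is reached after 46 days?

March 11, 2083

Jan has 31 days: +8 → Feb 1, 2083 (38 left).
Feb has 28 days: +28 → Mar 1, 2083 (10 left).
+10 → Mar 11, 2083.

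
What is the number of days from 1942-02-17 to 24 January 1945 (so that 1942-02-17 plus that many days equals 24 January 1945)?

Feb 17, 1942 → Feb 17, 1943: 365 days.
Feb 17, 1943 → Feb 17, 1944: 365 days.
Feb 17, 1944 → Mar 17, 1944: 29 days (February has 29).
Mar 17, 1944 → Apr 17, 1944: 31 days (March has 31).
Apr 17, 1944 → May 17, 1944: 30 days (April has 30).
May 17, 1944 → Jun 17, 1944: 31 days (May has 31).
Jun 17, 1944 → Jul 17, 1944: 30 days (June has 30).
Jul 17, 1944 → Aug 17, 1944: 31 days (July has 31).
Aug 17, 1944 → Sep 17, 1944: 31 days (August has 31).
Sep 17, 1944 → Oct 17, 1944: 30 days (September has 30).
Oct 17, 1944 → Nov 17, 1944: 31 days (October has 31).
Nov 17, 1944 → Dec 17, 1944: 30 days (November has 30).
Dec 17, 1944 → Jan 17, 1945: 31 days (December has 31).
Jan 17, 1945 → Jan 24, 1945: 7 days.
Total: 1072 days.

1072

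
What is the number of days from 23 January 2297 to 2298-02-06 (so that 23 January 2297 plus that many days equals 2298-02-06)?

Jan 23, 2297 → Feb 23, 2297: 31 days (January has 31).
Feb 23, 2297 → Mar 23, 2297: 28 days (February has 28).
Mar 23, 2297 → Apr 23, 2297: 31 days (March has 31).
Apr 23, 2297 → May 23, 2297: 30 days (April has 30).
May 23, 2297 → Jun 23, 2297: 31 days (May has 31).
Jun 23, 2297 → Jul 23, 2297: 30 days (June has 30).
Jul 23, 2297 → Aug 23, 2297: 31 days (July has 31).
Aug 23, 2297 → Sep 23, 2297: 31 days (August has 31).
Sep 23, 2297 → Oct 23, 2297: 30 days (September has 30).
Oct 23, 2297 → Nov 23, 2297: 31 days (October has 31).
Nov 23, 2297 → Dec 23, 2297: 30 days (November has 30).
Dec 23, 2297 → Jan 23, 2298: 31 days (December has 31).
Jan 23, 2298 → Feb 6, 2298: 14 days.
Total: 379 days.

379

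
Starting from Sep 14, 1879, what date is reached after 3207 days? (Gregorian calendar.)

+366 (one year; includes Feb 29, 1880) → Sep 14, 1880 (2841 left).
+365 (one year) → Sep 14, 1881 (2476 left).
+365 (one year) → Sep 14, 1882 (2111 left).
+365 (one year) → Sep 14, 1883 (1746 left).
+366 (one year; includes Feb 29, 1884) → Sep 14, 1884 (1380 left).
+365 (one year) → Sep 14, 1885 (1015 left).
+365 (one year) → Sep 14, 1886 (650 left).
+365 (one year) → Sep 14, 1887 (285 left).
Sep has 30 days: +17 → Oct 1, 1887 (268 left).
Oct has 31 days: +31 → Nov 1, 1887 (237 left).
Nov has 30 days: +30 → Dec 1, 1887 (207 left).
Dec has 31 days: +31 → Jan 1, 1888 (176 left).
Jan has 31 days: +31 → Feb 1, 1888 (145 left).
Feb has 29 days: +29 → Mar 1, 1888 (116 left).
Mar has 31 days: +31 → Apr 1, 1888 (85 left).
Apr has 30 days: +30 → May 1, 1888 (55 left).
May has 31 days: +31 → Jun 1, 1888 (24 left).
+24 → Jun 25, 1888.

June 25, 1888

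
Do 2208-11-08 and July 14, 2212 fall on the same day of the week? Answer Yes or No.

From Nov 8, 2208 to Jul 14, 2212 is 1344 days.
1344 mod 7 = 0, so they are the same weekday.
(Nov 8, 2208 is a Tuesday; Jul 14, 2212 is a Tuesday.)

Yes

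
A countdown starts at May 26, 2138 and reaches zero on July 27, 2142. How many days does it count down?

1523

May 26, 2138 → May 26, 2139: 365 days.
May 26, 2139 → May 26, 2140: 366 days (Feb 29, 2140 is in that span).
May 26, 2140 → May 26, 2141: 365 days.
May 26, 2141 → May 26, 2142: 365 days.
May 26, 2142 → Jun 26, 2142: 31 days (May has 31).
Jun 26, 2142 → Jul 26, 2142: 30 days (June has 30).
Jul 26, 2142 → Jul 27, 2142: 1 days.
Total: 1523 days.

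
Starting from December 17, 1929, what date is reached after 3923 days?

+365 (one year) → Dec 17, 1930 (3558 left).
+365 (one year) → Dec 17, 1931 (3193 left).
+366 (one year; includes Feb 29, 1932) → Dec 17, 1932 (2827 left).
+365 (one year) → Dec 17, 1933 (2462 left).
+365 (one year) → Dec 17, 1934 (2097 left).
+365 (one year) → Dec 17, 1935 (1732 left).
+366 (one year; includes Feb 29, 1936) → Dec 17, 1936 (1366 left).
+365 (one year) → Dec 17, 1937 (1001 left).
+365 (one year) → Dec 17, 1938 (636 left).
+365 (one year) → Dec 17, 1939 (271 left).
Dec has 31 days: +15 → Jan 1, 1940 (256 left).
Jan has 31 days: +31 → Feb 1, 1940 (225 left).
Feb has 29 days: +29 → Mar 1, 1940 (196 left).
Mar has 31 days: +31 → Apr 1, 1940 (165 left).
Apr has 30 days: +30 → May 1, 1940 (135 left).
May has 31 days: +31 → Jun 1, 1940 (104 left).
Jun has 30 days: +30 → Jul 1, 1940 (74 left).
Jul has 31 days: +31 → Aug 1, 1940 (43 left).
Aug has 31 days: +31 → Sep 1, 1940 (12 left).
+12 → Sep 13, 1940.

September 13, 1940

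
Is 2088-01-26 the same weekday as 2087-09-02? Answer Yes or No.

From Sep 2, 2087 to Jan 26, 2088 is 146 days.
146 mod 7 = 6, so they are different weekdays.
(Sep 2, 2087 is a Tuesday; Jan 26, 2088 is a Monday.)

No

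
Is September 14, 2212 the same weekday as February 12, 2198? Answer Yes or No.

Yes

From Feb 12, 2198 to Sep 14, 2212 is 5327 days.
5327 mod 7 = 0, so they are the same weekday.
(Feb 12, 2198 is a Monday; Sep 14, 2212 is a Monday.)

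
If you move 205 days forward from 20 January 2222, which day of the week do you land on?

Tuesday

Jan 20, 2222 is a Sunday.
205 mod 7 = 2, so 205 days after a Sunday is Sunday + 2 = Tuesday.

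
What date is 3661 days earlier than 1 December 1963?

−365 (one year) → Dec 1, 1962 (3296 left).
−365 (one year) → Dec 1, 1961 (2931 left).
−365 (one year) → Dec 1, 1960 (2566 left).
−366 (one year; includes Feb 29, 1960) → Dec 1, 1959 (2200 left).
−365 (one year) → Dec 1, 1958 (1835 left).
−365 (one year) → Dec 1, 1957 (1470 left).
−365 (one year) → Dec 1, 1956 (1105 left).
−366 (one year; includes Feb 29, 1956) → Dec 1, 1955 (739 left).
−365 (one year) → Dec 1, 1954 (374 left).
−1 → Nov 30, 1954 (end of Nov, 30 days; 373 left).
−30 → Oct 31, 1954 (end of Oct, 31 days; 343 left).
−31 → Sep 30, 1954 (end of Sep, 30 days; 312 left).
−30 → Aug 31, 1954 (end of Aug, 31 days; 282 left).
−31 → Jul 31, 1954 (end of Jul, 31 days; 251 left).
−31 → Jun 30, 1954 (end of Jun, 30 days; 220 left).
−30 → May 31, 1954 (end of May, 31 days; 190 left).
−31 → Apr 30, 1954 (end of Apr, 30 days; 159 left).
−30 → Mar 31, 1954 (end of Mar, 31 days; 129 left).
−31 → Feb 28, 1954 (end of Feb, 28 days; 98 left).
−28 → Jan 31, 1954 (end of Jan, 31 days; 70 left).
−31 → Dec 31, 1953 (end of Dec, 31 days; 39 left).
−31 → Nov 30, 1953 (end of Nov, 30 days; 8 left).
−8 → Nov 22, 1953.

November 22, 1953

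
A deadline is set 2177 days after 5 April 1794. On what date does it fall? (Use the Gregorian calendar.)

March 22, 1800

+365 (one year) → Apr 5, 1795 (1812 left).
+366 (one year; includes Feb 29, 1796) → Apr 5, 1796 (1446 left).
+365 (one year) → Apr 5, 1797 (1081 left).
+365 (one year) → Apr 5, 1798 (716 left).
+365 (one year) → Apr 5, 1799 (351 left).
Apr has 30 days: +26 → May 1, 1799 (325 left).
May has 31 days: +31 → Jun 1, 1799 (294 left).
Jun has 30 days: +30 → Jul 1, 1799 (264 left).
Jul has 31 days: +31 → Aug 1, 1799 (233 left).
Aug has 31 days: +31 → Sep 1, 1799 (202 left).
Sep has 30 days: +30 → Oct 1, 1799 (172 left).
Oct has 31 days: +31 → Nov 1, 1799 (141 left).
Nov has 30 days: +30 → Dec 1, 1799 (111 left).
Dec has 31 days: +31 → Jan 1, 1800 (80 left).
Jan has 31 days: +31 → Feb 1, 1800 (49 left).
Feb has 28 days: +28 → Mar 1, 1800 (21 left).
+21 → Mar 22, 1800.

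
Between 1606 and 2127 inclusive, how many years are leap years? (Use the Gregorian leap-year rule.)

Multiples of 4 in [1606,2127]: 130.
Of those, multiples of 100: 5 (not leap unless ÷400).
Multiples of 400: 1.
Leap years = 130 − 5 + 1 = 126.

126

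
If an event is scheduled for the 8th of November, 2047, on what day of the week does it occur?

Friday

Doomsday rule: the anchor day for the 2000s is Tuesday. For year 47: 47÷12 = 3 r 11, and 11÷4 = 2, so 3+11+2 = 16.
Tuesday + 16 ≡ Thursday — that's 2047's doomsday.
In November the doomsday date is Nov 7.
Nov 8 is 1 day after Nov 7; 1 mod 7 = 1, so Thursday + 1 = Friday.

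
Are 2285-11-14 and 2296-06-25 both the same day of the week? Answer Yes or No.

From Nov 14, 2285 to Jun 25, 2296 is 3876 days.
3876 mod 7 = 5, so they are different weekdays.
(Nov 14, 2285 is a Saturday; Jun 25, 2296 is a Thursday.)

No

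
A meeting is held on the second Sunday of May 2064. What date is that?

May 1, 2064 is a Thursday.
The first Sunday is therefore May 4 (3 days later).
The second Sunday is 4 + 1×7 = May 11.

May 11, 2064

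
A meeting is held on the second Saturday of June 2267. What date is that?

June 8, 2267

June 1, 2267 is a Saturday.
The first Saturday is therefore June 1 (same day).
The second Saturday is 1 + 1×7 = June 8.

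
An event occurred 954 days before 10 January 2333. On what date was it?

June 1, 2330

−366 (one year; includes Feb 29, 2332) → Jan 10, 2332 (588 left).
−365 (one year) → Jan 10, 2331 (223 left).
−10 → Dec 31, 2330 (end of Dec, 31 days; 213 left).
−31 → Nov 30, 2330 (end of Nov, 30 days; 182 left).
−30 → Oct 31, 2330 (end of Oct, 31 days; 152 left).
−31 → Sep 30, 2330 (end of Sep, 30 days; 121 left).
−30 → Aug 31, 2330 (end of Aug, 31 days; 91 left).
−31 → Jul 31, 2330 (end of Jul, 31 days; 60 left).
−31 → Jun 30, 2330 (end of Jun, 30 days; 29 left).
−29 → Jun 1, 2330.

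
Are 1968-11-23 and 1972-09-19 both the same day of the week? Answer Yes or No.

No

From Nov 23, 1968 to Sep 19, 1972 is 1396 days.
1396 mod 7 = 3, so they are different weekdays.
(Nov 23, 1968 is a Saturday; Sep 19, 1972 is a Tuesday.)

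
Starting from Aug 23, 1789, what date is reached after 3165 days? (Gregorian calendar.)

April 23, 1798

+365 (one year) → Aug 23, 1790 (2800 left).
+365 (one year) → Aug 23, 1791 (2435 left).
+366 (one year; includes Feb 29, 1792) → Aug 23, 1792 (2069 left).
+365 (one year) → Aug 23, 1793 (1704 left).
+365 (one year) → Aug 23, 1794 (1339 left).
+365 (one year) → Aug 23, 1795 (974 left).
+366 (one year; includes Feb 29, 1796) → Aug 23, 1796 (608 left).
+365 (one year) → Aug 23, 1797 (243 left).
Aug has 31 days: +9 → Sep 1, 1797 (234 left).
Sep has 30 days: +30 → Oct 1, 1797 (204 left).
Oct has 31 days: +31 → Nov 1, 1797 (173 left).
Nov has 30 days: +30 → Dec 1, 1797 (143 left).
Dec has 31 days: +31 → Jan 1, 1798 (112 left).
Jan has 31 days: +31 → Feb 1, 1798 (81 left).
Feb has 28 days: +28 → Mar 1, 1798 (53 left).
Mar has 31 days: +31 → Apr 1, 1798 (22 left).
+22 → Apr 23, 1798.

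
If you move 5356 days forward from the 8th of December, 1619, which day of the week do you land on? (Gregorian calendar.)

Dec 8, 1619 is a Sunday.
5356 mod 7 = 1, so 5356 days after a Sunday is Sunday + 1 = Monday.

Monday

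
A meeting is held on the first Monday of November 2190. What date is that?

November 1, 2190

November 1, 2190 is a Monday.
The first Monday is therefore November 1 (same day).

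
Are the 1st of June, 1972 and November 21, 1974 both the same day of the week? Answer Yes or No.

Yes

From Jun 1, 1972 to Nov 21, 1974 is 903 days.
903 mod 7 = 0, so they are the same weekday.
(Jun 1, 1972 is a Thursday; Nov 21, 1974 is a Thursday.)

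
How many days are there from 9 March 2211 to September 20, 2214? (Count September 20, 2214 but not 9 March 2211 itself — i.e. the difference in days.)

1291

Mar 9, 2211 → Mar 9, 2212: 366 days (Feb 29, 2212 is in that span).
Mar 9, 2212 → Mar 9, 2213: 365 days.
Mar 9, 2213 → Mar 9, 2214: 365 days.
Mar 9, 2214 → Apr 9, 2214: 31 days (March has 31).
Apr 9, 2214 → May 9, 2214: 30 days (April has 30).
May 9, 2214 → Jun 9, 2214: 31 days (May has 31).
Jun 9, 2214 → Jul 9, 2214: 30 days (June has 30).
Jul 9, 2214 → Aug 9, 2214: 31 days (July has 31).
Aug 9, 2214 → Sep 9, 2214: 31 days (August has 31).
Sep 9, 2214 → Sep 20, 2214: 11 days.
Total: 1291 days.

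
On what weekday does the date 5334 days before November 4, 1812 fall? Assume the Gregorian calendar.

Wednesday

First find the weekday of Nov 4, 1812. Doomsday rule: the anchor day for the 1800s is Friday. For year 12: 12÷12 = 1 r 0, and 0÷4 = 0, so 1+0+0 = 1.
Friday + 1 ≡ Saturday — that's 1812's doomsday.
In November the doomsday date is Nov 7.
Nov 4 is 3 days before Nov 7; 3 mod 7 = 3, so Saturday − 3 = Wednesday.
5334 mod 7 = 0, so 5334 days before a Wednesday is Wednesday − 0 = Wednesday.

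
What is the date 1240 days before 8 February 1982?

−365 (one year) → Feb 8, 1981 (875 left).
−366 (one year; includes Feb 29, 1980) → Feb 8, 1980 (509 left).
−365 (one year) → Feb 8, 1979 (144 left).
−8 → Jan 31, 1979 (end of Jan, 31 days; 136 left).
−31 → Dec 31, 1978 (end of Dec, 31 days; 105 left).
−31 → Nov 30, 1978 (end of Nov, 30 days; 74 left).
−30 → Oct 31, 1978 (end of Oct, 31 days; 44 left).
−31 → Sep 30, 1978 (end of Sep, 30 days; 13 left).
−13 → Sep 17, 1978.

September 17, 1978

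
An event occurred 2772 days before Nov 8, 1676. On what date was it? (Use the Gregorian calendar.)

April 7, 1669

−366 (one year; includes Feb 29, 1676) → Nov 8, 1675 (2406 left).
−365 (one year) → Nov 8, 1674 (2041 left).
−365 (one year) → Nov 8, 1673 (1676 left).
−365 (one year) → Nov 8, 1672 (1311 left).
−366 (one year; includes Feb 29, 1672) → Nov 8, 1671 (945 left).
−365 (one year) → Nov 8, 1670 (580 left).
−365 (one year) → Nov 8, 1669 (215 left).
−8 → Oct 31, 1669 (end of Oct, 31 days; 207 left).
−31 → Sep 30, 1669 (end of Sep, 30 days; 176 left).
−30 → Aug 31, 1669 (end of Aug, 31 days; 146 left).
−31 → Jul 31, 1669 (end of Jul, 31 days; 115 left).
−31 → Jun 30, 1669 (end of Jun, 30 days; 84 left).
−30 → May 31, 1669 (end of May, 31 days; 54 left).
−31 → Apr 30, 1669 (end of Apr, 30 days; 23 left).
−23 → Apr 7, 1669.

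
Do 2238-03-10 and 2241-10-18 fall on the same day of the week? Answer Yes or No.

No

From Mar 10, 2238 to Oct 18, 2241 is 1318 days.
1318 mod 7 = 2, so they are different weekdays.
(Mar 10, 2238 is a Saturday; Oct 18, 2241 is a Monday.)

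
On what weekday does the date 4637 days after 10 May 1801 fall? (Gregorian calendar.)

First find the weekday of May 10, 1801. Doomsday rule: the anchor day for the 1800s is Friday. For year 01: 1÷12 = 0 r 1, and 1÷4 = 0, so 0+1+0 = 1.
Friday + 1 ≡ Saturday — that's 1801's doomsday.
In May the doomsday date is May 9.
May 10 is 1 day after May 9; 1 mod 7 = 1, so Saturday + 1 = Sunday.
4637 mod 7 = 3, so 4637 days after a Sunday is Sunday + 3 = Wednesday.

Wednesday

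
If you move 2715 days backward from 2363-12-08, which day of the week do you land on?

Dec 8, 2363 is a Sunday.
2715 mod 7 = 6, so 2715 days before a Sunday is Sunday − 6 = Monday.

Monday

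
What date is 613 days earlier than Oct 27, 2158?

February 21, 2157

−365 (one year) → Oct 27, 2157 (248 left).
−27 → Sep 30, 2157 (end of Sep, 30 days; 221 left).
−30 → Aug 31, 2157 (end of Aug, 31 days; 191 left).
−31 → Jul 31, 2157 (end of Jul, 31 days; 160 left).
−31 → Jun 30, 2157 (end of Jun, 30 days; 129 left).
−30 → May 31, 2157 (end of May, 31 days; 99 left).
−31 → Apr 30, 2157 (end of Apr, 30 days; 68 left).
−30 → Mar 31, 2157 (end of Mar, 31 days; 38 left).
−31 → Feb 28, 2157 (end of Feb, 28 days; 7 left).
−7 → Feb 21, 2157.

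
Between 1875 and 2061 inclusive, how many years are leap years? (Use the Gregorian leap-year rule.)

46

Multiples of 4 in [1875,2061]: 47.
Of those, multiples of 100: 2 (not leap unless ÷400).
Multiples of 400: 1.
Leap years = 47 − 2 + 1 = 46.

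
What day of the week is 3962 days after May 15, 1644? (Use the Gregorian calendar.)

May 15, 1644 is a Sunday.
3962 mod 7 = 0, so 3962 days after a Sunday is Sunday + 0 = Sunday.

Sunday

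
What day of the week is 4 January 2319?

Doomsday rule: the anchor day for the 2300s is Wednesday. For year 19: 19÷12 = 1 r 7, and 7÷4 = 1, so 1+7+1 = 9.
Wednesday + 9 ≡ Friday — that's 2319's doomsday.
In January the doomsday date is Jan 3 (2319 is not a leap year).
Jan 4 is 1 day after Jan 3; 1 mod 7 = 1, so Friday + 1 = Saturday.

Saturday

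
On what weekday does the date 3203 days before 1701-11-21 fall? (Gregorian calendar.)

Thursday

First find the weekday of Nov 21, 1701. Doomsday rule: the anchor day for the 1700s is Sunday. For year 01: 1÷12 = 0 r 1, and 1÷4 = 0, so 0+1+0 = 1.
Sunday + 1 ≡ Monday — that's 1701's doomsday.
In November the doomsday date is Nov 7.
Nov 21 is 14 days after Nov 7; 14 mod 7 = 0, so Monday + 0 = Monday.
3203 mod 7 = 4, so 3203 days before a Monday is Monday − 4 = Thursday.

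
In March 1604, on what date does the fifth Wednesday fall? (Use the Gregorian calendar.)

March 1, 1604 is a Monday.
The first Wednesday is therefore March 3 (2 days later).
The fifth Wednesday is 3 + 4×7 = March 31.

March 31, 1604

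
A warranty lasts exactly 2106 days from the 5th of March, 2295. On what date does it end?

+366 (one year; includes Feb 29, 2296) → Mar 5, 2296 (1740 left).
+365 (one year) → Mar 5, 2297 (1375 left).
+365 (one year) → Mar 5, 2298 (1010 left).
+365 (one year) → Mar 5, 2299 (645 left).
+365 (one year) → Mar 5, 2300 (280 left).
Mar has 31 days: +27 → Apr 1, 2300 (253 left).
Apr has 30 days: +30 → May 1, 2300 (223 left).
May has 31 days: +31 → Jun 1, 2300 (192 left).
Jun has 30 days: +30 → Jul 1, 2300 (162 left).
Jul has 31 days: +31 → Aug 1, 2300 (131 left).
Aug has 31 days: +31 → Sep 1, 2300 (100 left).
Sep has 30 days: +30 → Oct 1, 2300 (70 left).
Oct has 31 days: +31 → Nov 1, 2300 (39 left).
Nov has 30 days: +30 → Dec 1, 2300 (9 left).
+9 → Dec 10, 2300.

December 10, 2300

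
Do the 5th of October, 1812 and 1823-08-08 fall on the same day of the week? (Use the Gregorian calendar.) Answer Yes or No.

From Oct 5, 1812 to Aug 8, 1823 is 3959 days.
3959 mod 7 = 4, so they are different weekdays.
(Oct 5, 1812 is a Monday; Aug 8, 1823 is a Friday.)

No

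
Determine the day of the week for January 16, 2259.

Doomsday rule: the anchor day for the 2200s is Friday. For year 59: 59÷12 = 4 r 11, and 11÷4 = 2, so 4+11+2 = 17.
Friday + 17 ≡ Monday — that's 2259's doomsday.
In January the doomsday date is Jan 3 (2259 is not a leap year).
Jan 16 is 13 days after Jan 3; 13 mod 7 = 6, so Monday + 6 = Sunday.

Sunday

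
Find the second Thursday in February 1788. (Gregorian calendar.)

February 14, 1788

February 1, 1788 is a Friday.
The first Thursday is therefore February 7 (6 days later).
The second Thursday is 7 + 1×7 = February 14.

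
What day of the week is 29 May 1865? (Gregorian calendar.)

Doomsday rule: the anchor day for the 1800s is Friday. For year 65: 65÷12 = 5 r 5, and 5÷4 = 1, so 5+5+1 = 11.
Friday + 11 ≡ Tuesday — that's 1865's doomsday.
In May the doomsday date is May 9.
May 29 is 20 days after May 9; 20 mod 7 = 6, so Tuesday + 6 = Monday.

Monday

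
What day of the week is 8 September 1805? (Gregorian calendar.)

Sunday

Doomsday rule: the anchor day for the 1800s is Friday. For year 05: 5÷12 = 0 r 5, and 5÷4 = 1, so 0+5+1 = 6.
Friday + 6 ≡ Thursday — that's 1805's doomsday.
In September the doomsday date is Sep 5.
Sep 8 is 3 days after Sep 5; 3 mod 7 = 3, so Thursday + 3 = Sunday.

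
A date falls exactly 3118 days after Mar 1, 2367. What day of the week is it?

Saturday

Mar 1, 2367 is a Wednesday.
3118 mod 7 = 3, so 3118 days after a Wednesday is Wednesday + 3 = Saturday.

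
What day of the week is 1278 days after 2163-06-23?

Monday

Jun 23, 2163 is a Thursday.
1278 mod 7 = 4, so 1278 days after a Thursday is Thursday + 4 = Monday.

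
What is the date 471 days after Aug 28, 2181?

+365 (one year) → Aug 28, 2182 (106 left).
Aug has 31 days: +4 → Sep 1, 2182 (102 left).
Sep has 30 days: +30 → Oct 1, 2182 (72 left).
Oct has 31 days: +31 → Nov 1, 2182 (41 left).
Nov has 30 days: +30 → Dec 1, 2182 (11 left).
+11 → Dec 12, 2182.

December 12, 2182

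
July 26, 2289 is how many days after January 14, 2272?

6403

Jan 14, 2272 → Jan 14, 2273: 366 days (Feb 29, 2272 is in that span).
Jan 14, 2273 → Jan 14, 2274: 365 days.
Jan 14, 2274 → Jan 14, 2275: 365 days.
Jan 14, 2275 → Jan 14, 2276: 365 days.
Jan 14, 2276 → Jan 14, 2277: 366 days (Feb 29, 2276 is in that span).
Jan 14, 2277 → Jan 14, 2278: 365 days.
Jan 14, 2278 → Jan 14, 2279: 365 days.
Jan 14, 2279 → Jan 14, 2280: 365 days.
Jan 14, 2280 → Jan 14, 2281: 366 days (Feb 29, 2280 is in that span).
Jan 14, 2281 → Jan 14, 2282: 365 days.
Jan 14, 2282 → Jan 14, 2283: 365 days.
Jan 14, 2283 → Jan 14, 2284: 365 days.
Jan 14, 2284 → Jan 14, 2285: 366 days (Feb 29, 2284 is in that span).
Jan 14, 2285 → Jan 14, 2286: 365 days.
Jan 14, 2286 → Jan 14, 2287: 365 days.
Jan 14, 2287 → Jan 14, 2288: 365 days.
Jan 14, 2288 → Jan 14, 2289: 366 days (Feb 29, 2288 is in that span).
Jan 14, 2289 → Feb 14, 2289: 31 days (January has 31).
Feb 14, 2289 → Mar 14, 2289: 28 days (February has 28).
Mar 14, 2289 → Apr 14, 2289: 31 days (March has 31).
Apr 14, 2289 → May 14, 2289: 30 days (April has 30).
May 14, 2289 → Jun 14, 2289: 31 days (May has 31).
Jun 14, 2289 → Jul 14, 2289: 30 days (June has 30).
Jul 14, 2289 → Jul 26, 2289: 12 days.
Total: 6403 days.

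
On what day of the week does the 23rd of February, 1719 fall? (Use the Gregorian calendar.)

Thursday

Doomsday rule: the anchor day for the 1700s is Sunday. For year 19: 19÷12 = 1 r 7, and 7÷4 = 1, so 1+7+1 = 9.
Sunday + 9 ≡ Tuesday — that's 1719's doomsday.
In February the doomsday date is Feb 28 (1719 is not a leap year).
Feb 23 is 5 days before Feb 28; 5 mod 7 = 5, so Tuesday − 5 = Thursday.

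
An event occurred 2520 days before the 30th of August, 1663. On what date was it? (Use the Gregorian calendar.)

−365 (one year) → Aug 30, 1662 (2155 left).
−365 (one year) → Aug 30, 1661 (1790 left).
−365 (one year) → Aug 30, 1660 (1425 left).
−366 (one year; includes Feb 29, 1660) → Aug 30, 1659 (1059 left).
−365 (one year) → Aug 30, 1658 (694 left).
−365 (one year) → Aug 30, 1657 (329 left).
−30 → Jul 31, 1657 (end of Jul, 31 days; 299 left).
−31 → Jun 30, 1657 (end of Jun, 30 days; 268 left).
−30 → May 31, 1657 (end of May, 31 days; 238 left).
−31 → Apr 30, 1657 (end of Apr, 30 days; 207 left).
−30 → Mar 31, 1657 (end of Mar, 31 days; 177 left).
−31 → Feb 28, 1657 (end of Feb, 28 days; 146 left).
−28 → Jan 31, 1657 (end of Jan, 31 days; 118 left).
−31 → Dec 31, 1656 (end of Dec, 31 days; 87 left).
−31 → Nov 30, 1656 (end of Nov, 30 days; 56 left).
−30 → Oct 31, 1656 (end of Oct, 31 days; 26 left).
−26 → Oct 5, 1656.

October 5, 1656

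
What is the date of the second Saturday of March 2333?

March 1, 2333 is a Wednesday.
The first Saturday is therefore March 4 (3 days later).
The second Saturday is 4 + 1×7 = March 11.

March 11, 2333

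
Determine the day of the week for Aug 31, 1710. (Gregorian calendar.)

Sunday

Doomsday rule: the anchor day for the 1700s is Sunday. For year 10: 10÷12 = 0 r 10, and 10÷4 = 2, so 0+10+2 = 12.
Sunday + 12 ≡ Friday — that's 1710's doomsday.
In August the doomsday date is Aug 8.
Aug 31 is 23 days after Aug 8; 23 mod 7 = 2, so Friday + 2 = Sunday.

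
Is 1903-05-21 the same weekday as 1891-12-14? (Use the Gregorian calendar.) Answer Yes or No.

From Dec 14, 1891 to May 21, 1903 is 4175 days.
4175 mod 7 = 3, so they are different weekdays.
(Dec 14, 1891 is a Monday; May 21, 1903 is a Thursday.)

No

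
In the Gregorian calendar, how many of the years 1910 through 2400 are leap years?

Multiples of 4 in [1910,2400]: 123.
Of those, multiples of 100: 5 (not leap unless ÷400).
Multiples of 400: 2.
Leap years = 123 − 5 + 2 = 120.

120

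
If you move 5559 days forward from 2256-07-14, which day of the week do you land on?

Jul 14, 2256 is a Monday.
5559 mod 7 = 1, so 5559 days after a Monday is Monday + 1 = Tuesday.

Tuesday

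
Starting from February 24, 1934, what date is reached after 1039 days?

+365 (one year) → Feb 24, 1935 (674 left).
+365 (one year) → Feb 24, 1936 (309 left).
Feb has 29 days: +6 → Mar 1, 1936 (303 left).
Mar has 31 days: +31 → Apr 1, 1936 (272 left).
Apr has 30 days: +30 → May 1, 1936 (242 left).
May has 31 days: +31 → Jun 1, 1936 (211 left).
Jun has 30 days: +30 → Jul 1, 1936 (181 left).
Jul has 31 days: +31 → Aug 1, 1936 (150 left).
Aug has 31 days: +31 → Sep 1, 1936 (119 left).
Sep has 30 days: +30 → Oct 1, 1936 (89 left).
Oct has 31 days: +31 → Nov 1, 1936 (58 left).
Nov has 30 days: +30 → Dec 1, 1936 (28 left).
+28 → Dec 29, 1936.

December 29, 1936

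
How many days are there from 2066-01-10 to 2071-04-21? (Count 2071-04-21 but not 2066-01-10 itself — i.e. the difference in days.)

1927

Jan 10, 2066 → Jan 10, 2067: 365 days.
Jan 10, 2067 → Jan 10, 2068: 365 days.
Jan 10, 2068 → Jan 10, 2069: 366 days (Feb 29, 2068 is in that span).
Jan 10, 2069 → Jan 10, 2070: 365 days.
Jan 10, 2070 → Jan 10, 2071: 365 days.
Jan 10, 2071 → Feb 10, 2071: 31 days (January has 31).
Feb 10, 2071 → Mar 10, 2071: 28 days (February has 28).
Mar 10, 2071 → Apr 10, 2071: 31 days (March has 31).
Apr 10, 2071 → Apr 21, 2071: 11 days.
Total: 1927 days.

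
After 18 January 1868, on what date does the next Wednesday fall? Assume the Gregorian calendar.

January 22, 1868

Jan 18, 1868 is a Saturday.
From Saturday to the next Wednesday is 4 days.
Jan 18, 1868 + 4 = Jan 22, 1868.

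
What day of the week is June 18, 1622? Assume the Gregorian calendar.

Saturday

Doomsday rule: the anchor day for the 1600s is Tuesday. For year 22: 22÷12 = 1 r 10, and 10÷4 = 2, so 1+10+2 = 13.
Tuesday + 13 ≡ Monday — that's 1622's doomsday.
In June the doomsday date is Jun 6.
Jun 18 is 12 days after Jun 6; 12 mod 7 = 5, so Monday + 5 = Saturday.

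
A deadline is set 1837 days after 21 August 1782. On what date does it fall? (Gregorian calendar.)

+365 (one year) → Aug 21, 1783 (1472 left).
+366 (one year; includes Feb 29, 1784) → Aug 21, 1784 (1106 left).
+365 (one year) → Aug 21, 1785 (741 left).
+365 (one year) → Aug 21, 1786 (376 left).
Aug has 31 days: +11 → Sep 1, 1786 (365 left).
Sep has 30 days: +30 → Oct 1, 1786 (335 left).
Oct has 31 days: +31 → Nov 1, 1786 (304 left).
Nov has 30 days: +30 → Dec 1, 1786 (274 left).
Dec has 31 days: +31 → Jan 1, 1787 (243 left).
Jan has 31 days: +31 → Feb 1, 1787 (212 left).
Feb has 28 days: +28 → Mar 1, 1787 (184 left).
Mar has 31 days: +31 → Apr 1, 1787 (153 left).
Apr has 30 days: +30 → May 1, 1787 (123 left).
May has 31 days: +31 → Jun 1, 1787 (92 left).
Jun has 30 days: +30 → Jul 1, 1787 (62 left).
Jul has 31 days: +31 → Aug 1, 1787 (31 left).
Aug has 31 days: +31 → Sep 1, 1787 (0 left).

September 1, 1787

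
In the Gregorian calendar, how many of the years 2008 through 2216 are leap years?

Multiples of 4 in [2008,2216]: 53.
Of those, multiples of 100: 2 (not leap unless ÷400).
Multiples of 400: 0.
Leap years = 53 − 2 + 0 = 51.

51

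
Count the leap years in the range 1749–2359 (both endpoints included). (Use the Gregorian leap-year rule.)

147

Multiples of 4 in [1749,2359]: 152.
Of those, multiples of 100: 6 (not leap unless ÷400).
Multiples of 400: 1.
Leap years = 152 − 6 + 1 = 147.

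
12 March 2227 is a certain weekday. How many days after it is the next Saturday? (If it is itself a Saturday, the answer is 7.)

5

Mar 12, 2227 is a Monday.
From Monday to the next Saturday is 5 days.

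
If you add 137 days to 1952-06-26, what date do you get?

November 10, 1952

Jun has 30 days: +5 → Jul 1, 1952 (132 left).
Jul has 31 days: +31 → Aug 1, 1952 (101 left).
Aug has 31 days: +31 → Sep 1, 1952 (70 left).
Sep has 30 days: +30 → Oct 1, 1952 (40 left).
Oct has 31 days: +31 → Nov 1, 1952 (9 left).
+9 → Nov 10, 1952.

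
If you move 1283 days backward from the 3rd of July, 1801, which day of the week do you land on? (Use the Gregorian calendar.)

First find the weekday of Jul 3, 1801. Doomsday rule: the anchor day for the 1800s is Friday. For year 01: 1÷12 = 0 r 1, and 1÷4 = 0, so 0+1+0 = 1.
Friday + 1 ≡ Saturday — that's 1801's doomsday.
In July the doomsday date is Jul 11.
Jul 3 is 8 days before Jul 11; 8 mod 7 = 1, so Saturday − 1 = Friday.
1283 mod 7 = 2, so 1283 days before a Friday is Friday − 2 = Wednesday.

Wednesday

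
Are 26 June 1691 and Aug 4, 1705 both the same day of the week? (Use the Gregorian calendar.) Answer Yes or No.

From Jun 26, 1691 to Aug 4, 1705 is 5152 days.
5152 mod 7 = 0, so they are the same weekday.
(Jun 26, 1691 is a Tuesday; Aug 4, 1705 is a Tuesday.)

Yes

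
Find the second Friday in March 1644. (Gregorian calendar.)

March 11, 1644

March 1, 1644 is a Tuesday.
The first Friday is therefore March 4 (3 days later).
The second Friday is 4 + 1×7 = March 11.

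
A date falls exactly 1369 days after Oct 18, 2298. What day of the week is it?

Saturday

First find the weekday of Oct 18, 2298. Doomsday rule: the anchor day for the 2200s is Friday. For year 98: 98÷12 = 8 r 2, and 2÷4 = 0, so 8+2+0 = 10.
Friday + 10 ≡ Monday — that's 2298's doomsday.
In October the doomsday date is Oct 10.
Oct 18 is 8 days after Oct 10; 8 mod 7 = 1, so Monday + 1 = Tuesday.
1369 mod 7 = 4, so 1369 days after a Tuesday is Tuesday + 4 = Saturday.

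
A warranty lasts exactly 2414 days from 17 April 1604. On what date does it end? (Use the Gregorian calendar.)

November 26, 1610

+365 (one year) → Apr 17, 1605 (2049 left).
+365 (one year) → Apr 17, 1606 (1684 left).
+365 (one year) → Apr 17, 1607 (1319 left).
+366 (one year; includes Feb 29, 1608) → Apr 17, 1608 (953 left).
+365 (one year) → Apr 17, 1609 (588 left).
+365 (one year) → Apr 17, 1610 (223 left).
Apr has 30 days: +14 → May 1, 1610 (209 left).
May has 31 days: +31 → Jun 1, 1610 (178 left).
Jun has 30 days: +30 → Jul 1, 1610 (148 left).
Jul has 31 days: +31 → Aug 1, 1610 (117 left).
Aug has 31 days: +31 → Sep 1, 1610 (86 left).
Sep has 30 days: +30 → Oct 1, 1610 (56 left).
Oct has 31 days: +31 → Nov 1, 1610 (25 left).
+25 → Nov 26, 1610.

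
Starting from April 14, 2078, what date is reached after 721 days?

+365 (one year) → Apr 14, 2079 (356 left).
Apr has 30 days: +17 → May 1, 2079 (339 left).
May has 31 days: +31 → Jun 1, 2079 (308 left).
Jun has 30 days: +30 → Jul 1, 2079 (278 left).
Jul has 31 days: +31 → Aug 1, 2079 (247 left).
Aug has 31 days: +31 → Sep 1, 2079 (216 left).
Sep has 30 days: +30 → Oct 1, 2079 (186 left).
Oct has 31 days: +31 → Nov 1, 2079 (155 left).
Nov has 30 days: +30 → Dec 1, 2079 (125 left).
Dec has 31 days: +31 → Jan 1, 2080 (94 left).
Jan has 31 days: +31 → Feb 1, 2080 (63 left).
Feb has 29 days: +29 → Mar 1, 2080 (34 left).
Mar has 31 days: +31 → Apr 1, 2080 (3 left).
+3 → Apr 4, 2080.

April 4, 2080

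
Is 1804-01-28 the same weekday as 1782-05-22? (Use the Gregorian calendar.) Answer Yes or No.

No

From May 22, 1782 to Jan 28, 1804 is 7920 days.
7920 mod 7 = 3, so they are different weekdays.
(May 22, 1782 is a Wednesday; Jan 28, 1804 is a Saturday.)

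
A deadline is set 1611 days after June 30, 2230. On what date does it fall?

November 27, 2234

+365 (one year) → Jun 30, 2231 (1246 left).
+366 (one year; includes Feb 29, 2232) → Jun 30, 2232 (880 left).
+365 (one year) → Jun 30, 2233 (515 left).
+365 (one year) → Jun 30, 2234 (150 left).
Jun has 30 days: +1 → Jul 1, 2234 (149 left).
Jul has 31 days: +31 → Aug 1, 2234 (118 left).
Aug has 31 days: +31 → Sep 1, 2234 (87 left).
Sep has 30 days: +30 → Oct 1, 2234 (57 left).
Oct has 31 days: +31 → Nov 1, 2234 (26 left).
+26 → Nov 27, 2234.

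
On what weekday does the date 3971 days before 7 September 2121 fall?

Friday

Sep 7, 2121 is a Sunday.
3971 mod 7 = 2, so 3971 days before a Sunday is Sunday − 2 = Friday.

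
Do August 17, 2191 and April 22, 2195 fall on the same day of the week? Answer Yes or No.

Yes

From Aug 17, 2191 to Apr 22, 2195 is 1344 days.
1344 mod 7 = 0, so they are the same weekday.
(Aug 17, 2191 is a Wednesday; Apr 22, 2195 is a Wednesday.)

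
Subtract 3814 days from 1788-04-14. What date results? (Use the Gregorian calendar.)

November 4, 1777

−366 (one year; includes Feb 29, 1788) → Apr 14, 1787 (3448 left).
−365 (one year) → Apr 14, 1786 (3083 left).
−365 (one year) → Apr 14, 1785 (2718 left).
−365 (one year) → Apr 14, 1784 (2353 left).
−366 (one year; includes Feb 29, 1784) → Apr 14, 1783 (1987 left).
−365 (one year) → Apr 14, 1782 (1622 left).
−365 (one year) → Apr 14, 1781 (1257 left).
−365 (one year) → Apr 14, 1780 (892 left).
−366 (one year; includes Feb 29, 1780) → Apr 14, 1779 (526 left).
−365 (one year) → Apr 14, 1778 (161 left).
−14 → Mar 31, 1778 (end of Mar, 31 days; 147 left).
−31 → Feb 28, 1778 (end of Feb, 28 days; 116 left).
−28 → Jan 31, 1778 (end of Jan, 31 days; 88 left).
−31 → Dec 31, 1777 (end of Dec, 31 days; 57 left).
−31 → Nov 30, 1777 (end of Nov, 30 days; 26 left).
−26 → Nov 4, 1777.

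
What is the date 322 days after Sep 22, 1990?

Sep has 30 days: +9 → Oct 1, 1990 (313 left).
Oct has 31 days: +31 → Nov 1, 1990 (282 left).
Nov has 30 days: +30 → Dec 1, 1990 (252 left).
Dec has 31 days: +31 → Jan 1, 1991 (221 left).
Jan has 31 days: +31 → Feb 1, 1991 (190 left).
Feb has 28 days: +28 → Mar 1, 1991 (162 left).
Mar has 31 days: +31 → Apr 1, 1991 (131 left).
Apr has 30 days: +30 → May 1, 1991 (101 left).
May has 31 days: +31 → Jun 1, 1991 (70 left).
Jun has 30 days: +30 → Jul 1, 1991 (40 left).
Jul has 31 days: +31 → Aug 1, 1991 (9 left).
+9 → Aug 10, 1991.

August 10, 1991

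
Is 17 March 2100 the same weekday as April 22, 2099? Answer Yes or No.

Yes

From Apr 22, 2099 to Mar 17, 2100 is 329 days.
329 mod 7 = 0, so they are the same weekday.
(Apr 22, 2099 is a Wednesday; Mar 17, 2100 is a Wednesday.)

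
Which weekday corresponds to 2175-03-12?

Sunday

Doomsday rule: the anchor day for the 2100s is Sunday. For year 75: 75÷12 = 6 r 3, and 3÷4 = 0, so 6+3+0 = 9.
Sunday + 9 ≡ Tuesday — that's 2175's doomsday.
In March the doomsday date is Mar 14.
Mar 12 is 2 days before Mar 14; 2 mod 7 = 2, so Tuesday − 2 = Sunday.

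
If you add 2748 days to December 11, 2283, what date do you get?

June 20, 2291

+366 (one year; includes Feb 29, 2284) → Dec 11, 2284 (2382 left).
+365 (one year) → Dec 11, 2285 (2017 left).
+365 (one year) → Dec 11, 2286 (1652 left).
+365 (one year) → Dec 11, 2287 (1287 left).
+366 (one year; includes Feb 29, 2288) → Dec 11, 2288 (921 left).
+365 (one year) → Dec 11, 2289 (556 left).
+365 (one year) → Dec 11, 2290 (191 left).
Dec has 31 days: +21 → Jan 1, 2291 (170 left).
Jan has 31 days: +31 → Feb 1, 2291 (139 left).
Feb has 28 days: +28 → Mar 1, 2291 (111 left).
Mar has 31 days: +31 → Apr 1, 2291 (80 left).
Apr has 30 days: +30 → May 1, 2291 (50 left).
May has 31 days: +31 → Jun 1, 2291 (19 left).
+19 → Jun 20, 2291.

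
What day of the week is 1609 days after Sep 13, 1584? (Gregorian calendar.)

Wednesday

Sep 13, 1584 is a Thursday.
1609 mod 7 = 6, so 1609 days after a Thursday is Thursday + 6 = Wednesday.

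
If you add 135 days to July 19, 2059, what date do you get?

December 1, 2059

Jul has 31 days: +13 → Aug 1, 2059 (122 left).
Aug has 31 days: +31 → Sep 1, 2059 (91 left).
Sep has 30 days: +30 → Oct 1, 2059 (61 left).
Oct has 31 days: +31 → Nov 1, 2059 (30 left).
Nov has 30 days: +30 → Dec 1, 2059 (0 left).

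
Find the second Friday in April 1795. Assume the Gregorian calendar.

April 1, 1795 is a Wednesday.
The first Friday is therefore April 3 (2 days later).
The second Friday is 3 + 1×7 = April 10.

April 10, 1795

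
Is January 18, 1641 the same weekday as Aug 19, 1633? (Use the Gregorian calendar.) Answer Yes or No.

Yes

From Aug 19, 1633 to Jan 18, 1641 is 2709 days.
2709 mod 7 = 0, so they are the same weekday.
(Aug 19, 1633 is a Friday; Jan 18, 1641 is a Friday.)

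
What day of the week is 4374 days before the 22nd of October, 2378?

Monday

First find the weekday of Oct 22, 2378. Doomsday rule: the anchor day for the 2300s is Wednesday. For year 78: 78÷12 = 6 r 6, and 6÷4 = 1, so 6+6+1 = 13.
Wednesday + 13 ≡ Tuesday — that's 2378's doomsday.
In October the doomsday date is Oct 10.
Oct 22 is 12 days after Oct 10; 12 mod 7 = 5, so Tuesday + 5 = Sunday.
4374 mod 7 = 6, so 4374 days before a Sunday is Sunday − 6 = Monday.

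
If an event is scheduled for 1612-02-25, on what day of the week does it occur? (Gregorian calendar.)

Saturday

Doomsday rule: the anchor day for the 1600s is Tuesday. For year 12: 12÷12 = 1 r 0, and 0÷4 = 0, so 1+0+0 = 1.
Tuesday + 1 ≡ Wednesday — that's 1612's doomsday.
In February the doomsday date is Feb 29 (1612 is a leap year (divisible by 4)).
Feb 25 is 4 days before Feb 29; 4 mod 7 = 4, so Wednesday − 4 = Saturday.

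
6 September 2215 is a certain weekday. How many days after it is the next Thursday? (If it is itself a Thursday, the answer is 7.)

Sep 6, 2215 is a Wednesday.
From Wednesday to the next Thursday is 1 day.

1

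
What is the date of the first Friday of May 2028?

May 5, 2028

May 1, 2028 is a Monday.
The first Friday is therefore May 5 (4 days later).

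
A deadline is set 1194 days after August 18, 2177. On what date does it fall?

+365 (one year) → Aug 18, 2178 (829 left).
+365 (one year) → Aug 18, 2179 (464 left).
+366 (one year; includes Feb 29, 2180) → Aug 18, 2180 (98 left).
Aug has 31 days: +14 → Sep 1, 2180 (84 left).
Sep has 30 days: +30 → Oct 1, 2180 (54 left).
Oct has 31 days: +31 → Nov 1, 2180 (23 left).
+23 → Nov 24, 2180.

November 24, 2180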